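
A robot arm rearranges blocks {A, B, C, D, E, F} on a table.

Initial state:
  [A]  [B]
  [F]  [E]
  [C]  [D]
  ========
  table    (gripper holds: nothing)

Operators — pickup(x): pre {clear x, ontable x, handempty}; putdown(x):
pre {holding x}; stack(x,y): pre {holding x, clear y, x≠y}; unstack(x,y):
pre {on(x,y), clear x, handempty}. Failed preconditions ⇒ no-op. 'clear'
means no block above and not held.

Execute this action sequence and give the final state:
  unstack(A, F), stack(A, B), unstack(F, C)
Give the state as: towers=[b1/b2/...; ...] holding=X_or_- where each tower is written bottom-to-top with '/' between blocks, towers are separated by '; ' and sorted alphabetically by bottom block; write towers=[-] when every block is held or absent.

towers=[C; D/E/B/A] holding=F

step 1 (unstack(A, F)): towers=[C/F; D/E/B] holding=A
step 2 (stack(A, B)): towers=[C/F; D/E/B/A] holding=-
step 3 (unstack(F, C)): towers=[C; D/E/B/A] holding=F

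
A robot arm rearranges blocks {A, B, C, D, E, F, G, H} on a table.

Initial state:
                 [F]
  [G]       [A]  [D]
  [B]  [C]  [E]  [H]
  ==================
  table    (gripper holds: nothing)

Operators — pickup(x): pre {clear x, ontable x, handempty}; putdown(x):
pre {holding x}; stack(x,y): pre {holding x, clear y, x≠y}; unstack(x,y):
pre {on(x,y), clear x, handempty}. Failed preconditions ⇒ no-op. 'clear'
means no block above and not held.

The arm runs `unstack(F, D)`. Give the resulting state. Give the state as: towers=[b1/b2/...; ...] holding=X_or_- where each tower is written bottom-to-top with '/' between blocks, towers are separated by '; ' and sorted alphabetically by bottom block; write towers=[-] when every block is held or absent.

towers=[B/G; C; E/A; H/D] holding=F

before: towers=[B/G; C; E/A; H/D/F] holding=-
pre[unstack(F, D)]: on(F,D) yes, clear(F) yes, handempty yes
all met → apply unstack(F, D)
after:  towers=[B/G; C; E/A; H/D] holding=F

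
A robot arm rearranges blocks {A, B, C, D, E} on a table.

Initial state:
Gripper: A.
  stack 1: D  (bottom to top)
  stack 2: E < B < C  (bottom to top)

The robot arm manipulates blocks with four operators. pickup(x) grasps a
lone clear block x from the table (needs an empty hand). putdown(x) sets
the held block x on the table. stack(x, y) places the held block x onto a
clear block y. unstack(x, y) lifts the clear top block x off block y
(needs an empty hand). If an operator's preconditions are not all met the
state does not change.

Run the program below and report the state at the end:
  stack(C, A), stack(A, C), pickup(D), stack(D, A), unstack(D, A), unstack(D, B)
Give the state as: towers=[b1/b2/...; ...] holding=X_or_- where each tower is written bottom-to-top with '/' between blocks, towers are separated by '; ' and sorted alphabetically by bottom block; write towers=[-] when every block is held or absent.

towers=[E/B/C/A] holding=D

step 1 (stack(C, A)) [no-op]: towers=[D; E/B/C] holding=A
step 2 (stack(A, C)): towers=[D; E/B/C/A] holding=-
step 3 (pickup(D)): towers=[E/B/C/A] holding=D
step 4 (stack(D, A)): towers=[E/B/C/A/D] holding=-
step 5 (unstack(D, A)): towers=[E/B/C/A] holding=D
step 6 (unstack(D, B)) [no-op]: towers=[E/B/C/A] holding=D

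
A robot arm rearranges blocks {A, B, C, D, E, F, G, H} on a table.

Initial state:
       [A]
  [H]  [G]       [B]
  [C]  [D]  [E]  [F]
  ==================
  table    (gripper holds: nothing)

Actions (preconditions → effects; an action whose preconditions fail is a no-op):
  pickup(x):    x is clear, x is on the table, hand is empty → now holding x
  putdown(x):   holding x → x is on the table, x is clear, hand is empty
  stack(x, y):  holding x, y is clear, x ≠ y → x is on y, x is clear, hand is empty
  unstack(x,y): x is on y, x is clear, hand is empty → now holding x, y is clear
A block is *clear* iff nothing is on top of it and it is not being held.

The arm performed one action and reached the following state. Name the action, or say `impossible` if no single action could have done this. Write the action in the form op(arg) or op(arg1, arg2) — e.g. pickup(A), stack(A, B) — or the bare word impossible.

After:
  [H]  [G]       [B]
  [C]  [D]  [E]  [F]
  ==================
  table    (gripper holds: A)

unstack(A, G)

target: towers=[C/H; D/G; E; F/B] holding=A
     unstack(A, G) → towers=[C/H; D/G; E; F/B] holding=A  ← match
         pickup(E) → towers=[C/H; D/G/A; F/B] holding=E
     unstack(H, C) → towers=[C; D/G/A; E; F/B] holding=H
     unstack(B, F) → towers=[C/H; D/G/A; E; F] holding=B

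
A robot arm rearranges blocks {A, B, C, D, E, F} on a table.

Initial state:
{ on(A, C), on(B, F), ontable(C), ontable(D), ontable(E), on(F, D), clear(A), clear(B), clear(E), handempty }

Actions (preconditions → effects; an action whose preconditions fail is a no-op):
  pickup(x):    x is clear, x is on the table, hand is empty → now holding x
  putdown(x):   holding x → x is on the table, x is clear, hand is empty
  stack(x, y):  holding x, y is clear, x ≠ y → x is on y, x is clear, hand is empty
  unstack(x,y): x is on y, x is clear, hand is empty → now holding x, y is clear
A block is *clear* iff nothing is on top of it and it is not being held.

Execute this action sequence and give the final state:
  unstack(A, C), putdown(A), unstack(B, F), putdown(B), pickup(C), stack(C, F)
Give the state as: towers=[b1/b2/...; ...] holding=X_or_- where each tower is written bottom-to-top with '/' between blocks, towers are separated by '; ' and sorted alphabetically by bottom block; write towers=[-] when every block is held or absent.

towers=[A; B; D/F/C; E] holding=-

step 1 (unstack(A, C)): towers=[C; D/F/B; E] holding=A
step 2 (putdown(A)): towers=[A; C; D/F/B; E] holding=-
step 3 (unstack(B, F)): towers=[A; C; D/F; E] holding=B
step 4 (putdown(B)): towers=[A; B; C; D/F; E] holding=-
step 5 (pickup(C)): towers=[A; B; D/F; E] holding=C
step 6 (stack(C, F)): towers=[A; B; D/F/C; E] holding=-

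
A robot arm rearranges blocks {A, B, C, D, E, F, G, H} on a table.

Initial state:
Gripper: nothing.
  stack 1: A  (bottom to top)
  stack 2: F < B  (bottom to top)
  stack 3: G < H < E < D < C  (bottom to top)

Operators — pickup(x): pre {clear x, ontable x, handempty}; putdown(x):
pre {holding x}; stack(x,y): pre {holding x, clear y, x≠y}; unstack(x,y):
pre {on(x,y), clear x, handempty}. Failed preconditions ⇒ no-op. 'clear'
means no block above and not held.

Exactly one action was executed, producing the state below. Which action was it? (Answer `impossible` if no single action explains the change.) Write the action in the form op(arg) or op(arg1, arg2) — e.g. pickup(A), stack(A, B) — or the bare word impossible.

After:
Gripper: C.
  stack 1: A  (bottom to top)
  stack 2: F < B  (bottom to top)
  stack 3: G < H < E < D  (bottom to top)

unstack(C, D)

target: towers=[A; F/B; G/H/E/D] holding=C
         pickup(A) → towers=[F/B; G/H/E/D/C] holding=A
     unstack(B, F) → towers=[A; F; G/H/E/D/C] holding=B
     unstack(C, D) → towers=[A; F/B; G/H/E/D] holding=C  ← match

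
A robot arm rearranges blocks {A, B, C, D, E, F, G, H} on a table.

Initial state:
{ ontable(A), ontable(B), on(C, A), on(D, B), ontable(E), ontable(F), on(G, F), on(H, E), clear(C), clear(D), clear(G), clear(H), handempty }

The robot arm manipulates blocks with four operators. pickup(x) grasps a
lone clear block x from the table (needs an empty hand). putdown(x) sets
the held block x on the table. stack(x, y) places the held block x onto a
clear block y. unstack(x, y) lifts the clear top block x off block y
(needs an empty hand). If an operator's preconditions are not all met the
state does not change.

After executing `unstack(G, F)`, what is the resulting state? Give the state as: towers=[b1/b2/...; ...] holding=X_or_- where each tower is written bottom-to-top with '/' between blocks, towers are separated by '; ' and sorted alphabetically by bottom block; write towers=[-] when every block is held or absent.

towers=[A/C; B/D; E/H; F] holding=G

before: towers=[A/C; B/D; E/H; F/G] holding=-
pre[unstack(G, F)]: on(G,F) ✓, clear(G) ✓, handempty ✓
all met → apply unstack(G, F)
after:  towers=[A/C; B/D; E/H; F] holding=G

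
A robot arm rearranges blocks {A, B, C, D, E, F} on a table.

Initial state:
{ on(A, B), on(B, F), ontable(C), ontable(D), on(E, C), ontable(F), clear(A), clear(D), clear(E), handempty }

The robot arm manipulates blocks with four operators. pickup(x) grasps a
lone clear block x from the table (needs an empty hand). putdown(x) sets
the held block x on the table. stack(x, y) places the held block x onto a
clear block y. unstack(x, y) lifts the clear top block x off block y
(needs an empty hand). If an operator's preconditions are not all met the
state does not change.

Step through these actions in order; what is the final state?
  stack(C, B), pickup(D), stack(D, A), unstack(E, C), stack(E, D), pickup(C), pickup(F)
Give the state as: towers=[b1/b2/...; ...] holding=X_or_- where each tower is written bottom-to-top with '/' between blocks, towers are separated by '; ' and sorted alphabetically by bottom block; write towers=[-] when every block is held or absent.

step 1 (stack(C, B)) [no-op]: towers=[C/E; D; F/B/A] holding=-
step 2 (pickup(D)): towers=[C/E; F/B/A] holding=D
step 3 (stack(D, A)): towers=[C/E; F/B/A/D] holding=-
step 4 (unstack(E, C)): towers=[C; F/B/A/D] holding=E
step 5 (stack(E, D)): towers=[C; F/B/A/D/E] holding=-
step 6 (pickup(C)): towers=[F/B/A/D/E] holding=C
step 7 (pickup(F)) [no-op]: towers=[F/B/A/D/E] holding=C

towers=[F/B/A/D/E] holding=C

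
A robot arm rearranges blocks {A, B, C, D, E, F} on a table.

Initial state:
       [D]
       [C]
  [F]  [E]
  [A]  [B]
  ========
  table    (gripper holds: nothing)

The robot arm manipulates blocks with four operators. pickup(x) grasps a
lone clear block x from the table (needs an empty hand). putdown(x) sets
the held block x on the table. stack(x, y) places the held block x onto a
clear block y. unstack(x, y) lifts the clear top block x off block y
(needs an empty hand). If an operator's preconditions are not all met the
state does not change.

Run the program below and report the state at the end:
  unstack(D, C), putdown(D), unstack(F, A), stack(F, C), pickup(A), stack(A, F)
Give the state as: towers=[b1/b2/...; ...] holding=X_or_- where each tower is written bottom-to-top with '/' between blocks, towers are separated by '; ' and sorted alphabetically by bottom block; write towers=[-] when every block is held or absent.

towers=[B/E/C/F/A; D] holding=-

step 1 (unstack(D, C)): towers=[A/F; B/E/C] holding=D
step 2 (putdown(D)): towers=[A/F; B/E/C; D] holding=-
step 3 (unstack(F, A)): towers=[A; B/E/C; D] holding=F
step 4 (stack(F, C)): towers=[A; B/E/C/F; D] holding=-
step 5 (pickup(A)): towers=[B/E/C/F; D] holding=A
step 6 (stack(A, F)): towers=[B/E/C/F/A; D] holding=-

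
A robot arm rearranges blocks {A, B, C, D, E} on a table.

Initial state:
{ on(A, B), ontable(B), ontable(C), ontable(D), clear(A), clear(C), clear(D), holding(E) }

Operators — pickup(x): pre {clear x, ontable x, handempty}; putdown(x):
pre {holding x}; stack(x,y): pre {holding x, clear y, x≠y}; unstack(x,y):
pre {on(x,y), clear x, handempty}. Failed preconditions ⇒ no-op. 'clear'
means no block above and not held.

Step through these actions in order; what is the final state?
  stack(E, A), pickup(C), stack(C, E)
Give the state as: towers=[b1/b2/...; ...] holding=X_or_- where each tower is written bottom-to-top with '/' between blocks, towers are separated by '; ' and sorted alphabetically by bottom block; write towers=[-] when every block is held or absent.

step 1 (stack(E, A)): towers=[B/A/E; C; D] holding=-
step 2 (pickup(C)): towers=[B/A/E; D] holding=C
step 3 (stack(C, E)): towers=[B/A/E/C; D] holding=-

towers=[B/A/E/C; D] holding=-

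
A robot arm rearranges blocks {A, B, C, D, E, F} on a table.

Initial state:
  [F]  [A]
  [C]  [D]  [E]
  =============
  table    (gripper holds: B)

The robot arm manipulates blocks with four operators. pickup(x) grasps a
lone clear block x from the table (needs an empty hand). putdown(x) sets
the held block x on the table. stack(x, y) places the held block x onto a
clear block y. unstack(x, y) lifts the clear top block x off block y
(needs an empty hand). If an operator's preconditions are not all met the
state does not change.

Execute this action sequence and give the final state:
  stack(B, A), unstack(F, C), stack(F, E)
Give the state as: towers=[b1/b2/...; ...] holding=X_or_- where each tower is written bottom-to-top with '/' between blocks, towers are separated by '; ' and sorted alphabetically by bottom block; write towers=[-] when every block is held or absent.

step 1 (stack(B, A)): towers=[C/F; D/A/B; E] holding=-
step 2 (unstack(F, C)): towers=[C; D/A/B; E] holding=F
step 3 (stack(F, E)): towers=[C; D/A/B; E/F] holding=-

towers=[C; D/A/B; E/F] holding=-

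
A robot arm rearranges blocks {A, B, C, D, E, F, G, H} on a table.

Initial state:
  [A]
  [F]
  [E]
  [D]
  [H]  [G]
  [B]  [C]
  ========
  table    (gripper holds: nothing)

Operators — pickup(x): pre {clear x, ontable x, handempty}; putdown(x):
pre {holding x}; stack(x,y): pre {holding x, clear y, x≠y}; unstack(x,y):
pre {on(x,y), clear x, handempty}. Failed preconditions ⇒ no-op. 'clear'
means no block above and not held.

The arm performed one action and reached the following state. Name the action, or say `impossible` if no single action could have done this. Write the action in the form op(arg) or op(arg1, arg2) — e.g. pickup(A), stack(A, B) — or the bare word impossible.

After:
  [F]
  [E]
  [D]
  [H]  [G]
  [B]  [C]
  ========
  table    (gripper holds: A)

target: towers=[B/H/D/E/F; C/G] holding=A
     unstack(G, C) → towers=[B/H/D/E/F/A; C] holding=G
     unstack(A, F) → towers=[B/H/D/E/F; C/G] holding=A  ← match

unstack(A, F)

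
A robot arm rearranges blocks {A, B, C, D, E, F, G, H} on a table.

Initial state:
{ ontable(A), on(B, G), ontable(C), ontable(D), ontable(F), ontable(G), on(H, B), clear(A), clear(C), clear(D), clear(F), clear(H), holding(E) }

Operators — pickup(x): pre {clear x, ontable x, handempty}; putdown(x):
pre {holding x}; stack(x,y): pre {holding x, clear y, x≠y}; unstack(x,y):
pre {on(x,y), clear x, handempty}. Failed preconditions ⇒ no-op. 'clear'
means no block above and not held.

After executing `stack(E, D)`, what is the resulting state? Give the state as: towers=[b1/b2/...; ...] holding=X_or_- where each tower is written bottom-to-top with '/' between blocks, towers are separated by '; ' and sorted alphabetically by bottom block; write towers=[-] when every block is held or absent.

before: towers=[A; C; D; F; G/B/H] holding=E
pre[stack(E, D)]: holding(E) yes, clear(D) yes, E≠D yes
all met → apply stack(E, D)
after:  towers=[A; C; D/E; F; G/B/H] holding=-

towers=[A; C; D/E; F; G/B/H] holding=-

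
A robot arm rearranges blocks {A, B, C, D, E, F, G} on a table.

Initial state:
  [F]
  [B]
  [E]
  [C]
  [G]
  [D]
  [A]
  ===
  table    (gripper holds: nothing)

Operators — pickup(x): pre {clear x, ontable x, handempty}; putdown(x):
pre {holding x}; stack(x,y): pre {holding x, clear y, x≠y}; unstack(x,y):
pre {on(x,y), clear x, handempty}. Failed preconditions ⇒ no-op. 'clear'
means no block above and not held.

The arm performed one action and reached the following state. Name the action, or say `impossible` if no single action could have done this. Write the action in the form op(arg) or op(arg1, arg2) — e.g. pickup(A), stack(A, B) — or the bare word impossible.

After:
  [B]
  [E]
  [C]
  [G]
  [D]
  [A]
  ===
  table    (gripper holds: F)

unstack(F, B)

target: towers=[A/D/G/C/E/B] holding=F
     unstack(F, B) → towers=[A/D/G/C/E/B] holding=F  ← match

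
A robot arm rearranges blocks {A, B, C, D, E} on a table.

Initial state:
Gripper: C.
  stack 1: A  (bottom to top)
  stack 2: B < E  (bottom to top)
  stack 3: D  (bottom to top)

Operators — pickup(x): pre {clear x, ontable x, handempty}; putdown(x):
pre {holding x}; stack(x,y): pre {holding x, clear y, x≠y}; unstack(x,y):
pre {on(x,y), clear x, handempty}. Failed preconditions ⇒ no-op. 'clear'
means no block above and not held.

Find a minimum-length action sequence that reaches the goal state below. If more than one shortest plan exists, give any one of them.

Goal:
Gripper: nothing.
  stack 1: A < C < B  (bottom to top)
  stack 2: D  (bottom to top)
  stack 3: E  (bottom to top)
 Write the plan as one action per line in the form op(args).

stack(C, A)
unstack(E, B)
putdown(E)
pickup(B)
stack(B, C)

step 1 (stack(C, A)): towers=[A/C; B/E; D] holding=-
step 2 (unstack(E, B)): towers=[A/C; B; D] holding=E
step 3 (putdown(E)): towers=[A/C; B; D; E] holding=-
step 4 (pickup(B)): towers=[A/C; D; E] holding=B
step 5 (stack(B, C)): towers=[A/C/B; D; E] holding=-
goal check: towers=[A/C/B; D; E] holding=- — reached (length 5, optimal by BFS)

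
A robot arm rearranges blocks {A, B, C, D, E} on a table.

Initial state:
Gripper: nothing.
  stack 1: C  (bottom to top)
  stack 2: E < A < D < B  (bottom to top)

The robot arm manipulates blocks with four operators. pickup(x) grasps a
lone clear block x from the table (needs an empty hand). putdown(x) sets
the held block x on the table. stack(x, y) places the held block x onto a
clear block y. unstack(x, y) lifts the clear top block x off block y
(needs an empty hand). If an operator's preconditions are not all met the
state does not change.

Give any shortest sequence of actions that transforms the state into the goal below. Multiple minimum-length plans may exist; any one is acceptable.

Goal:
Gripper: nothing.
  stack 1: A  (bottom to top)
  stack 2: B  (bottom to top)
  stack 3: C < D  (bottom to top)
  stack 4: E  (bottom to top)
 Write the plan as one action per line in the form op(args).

step 1 (unstack(B, D)): towers=[C; E/A/D] holding=B
step 2 (putdown(B)): towers=[B; C; E/A/D] holding=-
step 3 (unstack(D, A)): towers=[B; C; E/A] holding=D
step 4 (stack(D, C)): towers=[B; C/D; E/A] holding=-
step 5 (unstack(A, E)): towers=[B; C/D; E] holding=A
step 6 (putdown(A)): towers=[A; B; C/D; E] holding=-
goal check: towers=[A; B; C/D; E] holding=- — reached (length 6, optimal by BFS)

unstack(B, D)
putdown(B)
unstack(D, A)
stack(D, C)
unstack(A, E)
putdown(A)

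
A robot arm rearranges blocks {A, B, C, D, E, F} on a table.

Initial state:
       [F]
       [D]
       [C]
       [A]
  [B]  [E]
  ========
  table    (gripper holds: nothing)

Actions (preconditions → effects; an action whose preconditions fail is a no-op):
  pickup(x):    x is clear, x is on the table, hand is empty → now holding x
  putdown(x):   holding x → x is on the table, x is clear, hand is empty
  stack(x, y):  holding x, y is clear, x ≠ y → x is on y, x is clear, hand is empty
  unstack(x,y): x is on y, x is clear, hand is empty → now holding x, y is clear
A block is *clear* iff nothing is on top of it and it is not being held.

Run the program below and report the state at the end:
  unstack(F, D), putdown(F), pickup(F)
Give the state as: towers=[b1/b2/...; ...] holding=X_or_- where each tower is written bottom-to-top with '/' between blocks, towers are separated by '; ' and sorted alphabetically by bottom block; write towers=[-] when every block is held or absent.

towers=[B; E/A/C/D] holding=F

step 1 (unstack(F, D)): towers=[B; E/A/C/D] holding=F
step 2 (putdown(F)): towers=[B; E/A/C/D; F] holding=-
step 3 (pickup(F)): towers=[B; E/A/C/D] holding=F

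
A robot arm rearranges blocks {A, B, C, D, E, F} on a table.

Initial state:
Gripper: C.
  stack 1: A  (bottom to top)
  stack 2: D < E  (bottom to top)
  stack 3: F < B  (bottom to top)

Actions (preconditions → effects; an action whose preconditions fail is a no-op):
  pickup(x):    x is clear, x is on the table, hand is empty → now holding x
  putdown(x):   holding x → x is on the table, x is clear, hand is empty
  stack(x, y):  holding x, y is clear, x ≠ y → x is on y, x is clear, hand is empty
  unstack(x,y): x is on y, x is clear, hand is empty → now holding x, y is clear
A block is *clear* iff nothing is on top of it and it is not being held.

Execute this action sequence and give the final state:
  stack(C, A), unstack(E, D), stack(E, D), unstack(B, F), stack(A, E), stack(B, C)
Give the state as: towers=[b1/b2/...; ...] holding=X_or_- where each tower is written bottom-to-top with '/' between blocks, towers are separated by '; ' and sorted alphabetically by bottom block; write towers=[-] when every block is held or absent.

step 1 (stack(C, A)): towers=[A/C; D/E; F/B] holding=-
step 2 (unstack(E, D)): towers=[A/C; D; F/B] holding=E
step 3 (stack(E, D)): towers=[A/C; D/E; F/B] holding=-
step 4 (unstack(B, F)): towers=[A/C; D/E; F] holding=B
step 5 (stack(A, E)) [no-op]: towers=[A/C; D/E; F] holding=B
step 6 (stack(B, C)): towers=[A/C/B; D/E; F] holding=-

towers=[A/C/B; D/E; F] holding=-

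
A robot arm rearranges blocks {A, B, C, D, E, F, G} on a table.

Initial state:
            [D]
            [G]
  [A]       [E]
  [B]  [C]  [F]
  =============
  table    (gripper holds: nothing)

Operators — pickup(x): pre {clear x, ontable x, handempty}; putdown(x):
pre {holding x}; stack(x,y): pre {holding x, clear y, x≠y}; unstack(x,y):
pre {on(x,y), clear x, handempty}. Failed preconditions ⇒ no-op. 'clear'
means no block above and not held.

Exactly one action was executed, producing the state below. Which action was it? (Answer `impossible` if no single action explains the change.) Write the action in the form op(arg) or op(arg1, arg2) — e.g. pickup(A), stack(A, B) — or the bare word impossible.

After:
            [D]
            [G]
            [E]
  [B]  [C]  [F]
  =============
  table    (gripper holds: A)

unstack(A, B)

target: towers=[B; C; F/E/G/D] holding=A
     unstack(D, G) → towers=[B/A; C; F/E/G] holding=D
     unstack(A, B) → towers=[B; C; F/E/G/D] holding=A  ← match
         pickup(C) → towers=[B/A; F/E/G/D] holding=C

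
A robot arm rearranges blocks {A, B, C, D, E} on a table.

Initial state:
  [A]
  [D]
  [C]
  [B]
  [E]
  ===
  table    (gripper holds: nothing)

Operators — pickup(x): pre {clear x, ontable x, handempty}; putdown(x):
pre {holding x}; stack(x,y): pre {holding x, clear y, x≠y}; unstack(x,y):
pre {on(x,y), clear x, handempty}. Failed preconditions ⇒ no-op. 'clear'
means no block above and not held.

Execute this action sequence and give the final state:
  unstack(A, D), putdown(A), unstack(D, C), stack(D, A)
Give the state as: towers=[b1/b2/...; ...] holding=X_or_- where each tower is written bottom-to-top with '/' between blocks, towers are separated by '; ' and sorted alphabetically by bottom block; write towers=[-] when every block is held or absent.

towers=[A/D; E/B/C] holding=-

step 1 (unstack(A, D)): towers=[E/B/C/D] holding=A
step 2 (putdown(A)): towers=[A; E/B/C/D] holding=-
step 3 (unstack(D, C)): towers=[A; E/B/C] holding=D
step 4 (stack(D, A)): towers=[A/D; E/B/C] holding=-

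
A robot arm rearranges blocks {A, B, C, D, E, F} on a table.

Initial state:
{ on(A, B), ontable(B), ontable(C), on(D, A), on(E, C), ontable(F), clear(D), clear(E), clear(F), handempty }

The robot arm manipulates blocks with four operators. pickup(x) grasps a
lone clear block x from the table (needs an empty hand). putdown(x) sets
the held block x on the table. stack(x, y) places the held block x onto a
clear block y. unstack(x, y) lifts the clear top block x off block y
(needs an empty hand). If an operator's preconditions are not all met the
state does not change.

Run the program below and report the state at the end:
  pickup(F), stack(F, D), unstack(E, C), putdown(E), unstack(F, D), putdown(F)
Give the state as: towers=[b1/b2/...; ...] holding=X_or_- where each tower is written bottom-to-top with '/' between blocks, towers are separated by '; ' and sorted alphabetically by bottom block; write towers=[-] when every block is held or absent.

towers=[B/A/D; C; E; F] holding=-

step 1 (pickup(F)): towers=[B/A/D; C/E] holding=F
step 2 (stack(F, D)): towers=[B/A/D/F; C/E] holding=-
step 3 (unstack(E, C)): towers=[B/A/D/F; C] holding=E
step 4 (putdown(E)): towers=[B/A/D/F; C; E] holding=-
step 5 (unstack(F, D)): towers=[B/A/D; C; E] holding=F
step 6 (putdown(F)): towers=[B/A/D; C; E; F] holding=-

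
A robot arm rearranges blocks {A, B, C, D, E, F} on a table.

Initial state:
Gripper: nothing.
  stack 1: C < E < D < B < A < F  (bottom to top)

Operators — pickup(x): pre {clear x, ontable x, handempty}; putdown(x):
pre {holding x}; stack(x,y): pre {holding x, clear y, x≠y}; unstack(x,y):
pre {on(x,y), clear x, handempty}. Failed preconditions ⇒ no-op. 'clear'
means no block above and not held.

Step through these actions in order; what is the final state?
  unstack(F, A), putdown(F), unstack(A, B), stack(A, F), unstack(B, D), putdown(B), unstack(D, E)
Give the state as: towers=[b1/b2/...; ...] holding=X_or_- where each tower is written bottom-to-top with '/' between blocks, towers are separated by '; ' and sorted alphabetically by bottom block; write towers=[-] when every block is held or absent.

step 1 (unstack(F, A)): towers=[C/E/D/B/A] holding=F
step 2 (putdown(F)): towers=[C/E/D/B/A; F] holding=-
step 3 (unstack(A, B)): towers=[C/E/D/B; F] holding=A
step 4 (stack(A, F)): towers=[C/E/D/B; F/A] holding=-
step 5 (unstack(B, D)): towers=[C/E/D; F/A] holding=B
step 6 (putdown(B)): towers=[B; C/E/D; F/A] holding=-
step 7 (unstack(D, E)): towers=[B; C/E; F/A] holding=D

towers=[B; C/E; F/A] holding=D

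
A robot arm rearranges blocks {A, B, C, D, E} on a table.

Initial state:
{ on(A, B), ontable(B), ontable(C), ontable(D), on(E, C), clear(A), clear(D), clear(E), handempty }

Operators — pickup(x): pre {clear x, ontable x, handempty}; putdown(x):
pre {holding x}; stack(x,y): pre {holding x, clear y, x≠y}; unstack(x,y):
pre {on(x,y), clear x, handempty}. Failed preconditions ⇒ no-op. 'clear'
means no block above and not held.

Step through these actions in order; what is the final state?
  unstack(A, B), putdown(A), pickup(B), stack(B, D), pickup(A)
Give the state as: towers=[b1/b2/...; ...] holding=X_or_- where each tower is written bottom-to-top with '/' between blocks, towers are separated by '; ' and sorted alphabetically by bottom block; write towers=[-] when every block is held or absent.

towers=[C/E; D/B] holding=A

step 1 (unstack(A, B)): towers=[B; C/E; D] holding=A
step 2 (putdown(A)): towers=[A; B; C/E; D] holding=-
step 3 (pickup(B)): towers=[A; C/E; D] holding=B
step 4 (stack(B, D)): towers=[A; C/E; D/B] holding=-
step 5 (pickup(A)): towers=[C/E; D/B] holding=A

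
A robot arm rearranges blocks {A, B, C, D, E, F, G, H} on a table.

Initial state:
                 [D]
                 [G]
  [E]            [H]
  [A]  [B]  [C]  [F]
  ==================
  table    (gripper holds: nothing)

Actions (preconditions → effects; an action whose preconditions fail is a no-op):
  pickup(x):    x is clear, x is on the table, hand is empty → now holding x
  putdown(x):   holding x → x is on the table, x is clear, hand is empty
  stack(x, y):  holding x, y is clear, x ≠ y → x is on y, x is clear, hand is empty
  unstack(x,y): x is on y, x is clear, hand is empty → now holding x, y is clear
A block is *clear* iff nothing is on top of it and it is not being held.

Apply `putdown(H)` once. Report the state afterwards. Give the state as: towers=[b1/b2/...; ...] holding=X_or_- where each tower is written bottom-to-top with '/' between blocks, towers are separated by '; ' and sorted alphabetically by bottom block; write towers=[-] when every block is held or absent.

towers=[A/E; B; C; F/H/G/D] holding=-

before: towers=[A/E; B; C; F/H/G/D] holding=-
pre[putdown(H)]: holding(H) fail
holding(H) unmet → putdown(H) is a no-op
after:  towers=[A/E; B; C; F/H/G/D] holding=-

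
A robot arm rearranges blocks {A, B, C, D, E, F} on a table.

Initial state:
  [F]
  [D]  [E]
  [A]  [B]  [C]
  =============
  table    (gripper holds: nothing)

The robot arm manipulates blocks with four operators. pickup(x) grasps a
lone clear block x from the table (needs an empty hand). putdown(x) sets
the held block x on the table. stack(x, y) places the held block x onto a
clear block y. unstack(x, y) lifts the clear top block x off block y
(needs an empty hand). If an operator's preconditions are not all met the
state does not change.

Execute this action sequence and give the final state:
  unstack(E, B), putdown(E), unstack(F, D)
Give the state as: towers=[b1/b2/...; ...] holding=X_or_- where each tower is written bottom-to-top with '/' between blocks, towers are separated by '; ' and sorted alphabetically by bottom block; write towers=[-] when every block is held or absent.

towers=[A/D; B; C; E] holding=F

step 1 (unstack(E, B)): towers=[A/D/F; B; C] holding=E
step 2 (putdown(E)): towers=[A/D/F; B; C; E] holding=-
step 3 (unstack(F, D)): towers=[A/D; B; C; E] holding=F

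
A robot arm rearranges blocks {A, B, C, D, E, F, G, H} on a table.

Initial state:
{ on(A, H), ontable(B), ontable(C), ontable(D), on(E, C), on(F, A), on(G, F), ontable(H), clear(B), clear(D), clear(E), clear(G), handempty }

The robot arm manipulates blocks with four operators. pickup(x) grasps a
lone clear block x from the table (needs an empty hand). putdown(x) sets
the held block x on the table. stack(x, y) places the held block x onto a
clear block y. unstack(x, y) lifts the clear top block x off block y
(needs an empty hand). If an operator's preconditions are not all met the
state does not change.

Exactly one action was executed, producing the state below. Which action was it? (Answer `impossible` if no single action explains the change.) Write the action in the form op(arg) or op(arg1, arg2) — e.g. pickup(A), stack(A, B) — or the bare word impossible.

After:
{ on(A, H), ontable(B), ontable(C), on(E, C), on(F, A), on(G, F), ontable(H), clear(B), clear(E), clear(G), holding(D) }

pickup(D)

target: towers=[B; C/E; H/A/F/G] holding=D
     unstack(G, F) → towers=[B; C/E; D; H/A/F] holding=G
     unstack(E, C) → towers=[B; C; D; H/A/F/G] holding=E
         pickup(B) → towers=[C/E; D; H/A/F/G] holding=B
         pickup(D) → towers=[B; C/E; H/A/F/G] holding=D  ← match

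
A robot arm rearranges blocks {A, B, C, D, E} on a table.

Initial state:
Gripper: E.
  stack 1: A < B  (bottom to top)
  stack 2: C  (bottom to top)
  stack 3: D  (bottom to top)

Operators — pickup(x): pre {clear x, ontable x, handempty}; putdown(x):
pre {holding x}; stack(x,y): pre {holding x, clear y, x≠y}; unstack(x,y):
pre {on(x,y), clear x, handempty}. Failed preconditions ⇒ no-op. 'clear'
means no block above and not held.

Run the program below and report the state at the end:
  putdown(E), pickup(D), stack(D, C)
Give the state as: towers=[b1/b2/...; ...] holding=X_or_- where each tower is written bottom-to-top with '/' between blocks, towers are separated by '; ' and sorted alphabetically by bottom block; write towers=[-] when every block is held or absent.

towers=[A/B; C/D; E] holding=-

step 1 (putdown(E)): towers=[A/B; C; D; E] holding=-
step 2 (pickup(D)): towers=[A/B; C; E] holding=D
step 3 (stack(D, C)): towers=[A/B; C/D; E] holding=-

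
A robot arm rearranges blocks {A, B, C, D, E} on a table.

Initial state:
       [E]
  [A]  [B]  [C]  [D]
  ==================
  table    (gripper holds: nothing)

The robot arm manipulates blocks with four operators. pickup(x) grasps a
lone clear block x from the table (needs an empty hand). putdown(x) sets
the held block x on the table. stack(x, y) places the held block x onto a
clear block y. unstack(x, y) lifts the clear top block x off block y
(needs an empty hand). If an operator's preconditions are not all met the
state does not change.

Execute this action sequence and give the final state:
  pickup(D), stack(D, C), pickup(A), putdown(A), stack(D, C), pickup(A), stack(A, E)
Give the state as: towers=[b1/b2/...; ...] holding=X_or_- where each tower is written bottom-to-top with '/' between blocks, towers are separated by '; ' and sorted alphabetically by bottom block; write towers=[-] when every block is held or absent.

towers=[B/E/A; C/D] holding=-

step 1 (pickup(D)): towers=[A; B/E; C] holding=D
step 2 (stack(D, C)): towers=[A; B/E; C/D] holding=-
step 3 (pickup(A)): towers=[B/E; C/D] holding=A
step 4 (putdown(A)): towers=[A; B/E; C/D] holding=-
step 5 (stack(D, C)) [no-op]: towers=[A; B/E; C/D] holding=-
step 6 (pickup(A)): towers=[B/E; C/D] holding=A
step 7 (stack(A, E)): towers=[B/E/A; C/D] holding=-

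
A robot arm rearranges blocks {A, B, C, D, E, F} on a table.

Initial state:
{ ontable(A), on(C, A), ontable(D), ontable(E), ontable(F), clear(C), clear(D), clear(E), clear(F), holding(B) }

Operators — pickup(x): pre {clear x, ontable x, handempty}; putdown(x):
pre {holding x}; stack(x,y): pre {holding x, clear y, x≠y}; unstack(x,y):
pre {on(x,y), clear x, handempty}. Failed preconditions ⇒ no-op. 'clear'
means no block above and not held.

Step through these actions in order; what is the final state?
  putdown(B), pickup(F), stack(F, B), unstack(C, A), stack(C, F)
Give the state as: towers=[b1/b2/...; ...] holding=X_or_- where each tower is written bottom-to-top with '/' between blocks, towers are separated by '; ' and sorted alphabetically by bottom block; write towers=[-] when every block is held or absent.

step 1 (putdown(B)): towers=[A/C; B; D; E; F] holding=-
step 2 (pickup(F)): towers=[A/C; B; D; E] holding=F
step 3 (stack(F, B)): towers=[A/C; B/F; D; E] holding=-
step 4 (unstack(C, A)): towers=[A; B/F; D; E] holding=C
step 5 (stack(C, F)): towers=[A; B/F/C; D; E] holding=-

towers=[A; B/F/C; D; E] holding=-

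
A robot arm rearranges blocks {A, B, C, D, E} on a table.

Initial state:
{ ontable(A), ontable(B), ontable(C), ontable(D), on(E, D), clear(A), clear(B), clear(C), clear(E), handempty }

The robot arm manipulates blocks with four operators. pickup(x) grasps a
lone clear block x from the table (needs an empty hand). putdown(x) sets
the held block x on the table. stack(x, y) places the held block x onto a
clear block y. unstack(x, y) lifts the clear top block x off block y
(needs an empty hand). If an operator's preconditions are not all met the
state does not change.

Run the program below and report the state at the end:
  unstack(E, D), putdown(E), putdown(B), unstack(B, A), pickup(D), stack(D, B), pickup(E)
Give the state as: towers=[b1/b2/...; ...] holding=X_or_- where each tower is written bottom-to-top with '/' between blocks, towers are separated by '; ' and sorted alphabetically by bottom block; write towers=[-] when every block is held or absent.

step 1 (unstack(E, D)): towers=[A; B; C; D] holding=E
step 2 (putdown(E)): towers=[A; B; C; D; E] holding=-
step 3 (putdown(B)) [no-op]: towers=[A; B; C; D; E] holding=-
step 4 (unstack(B, A)) [no-op]: towers=[A; B; C; D; E] holding=-
step 5 (pickup(D)): towers=[A; B; C; E] holding=D
step 6 (stack(D, B)): towers=[A; B/D; C; E] holding=-
step 7 (pickup(E)): towers=[A; B/D; C] holding=E

towers=[A; B/D; C] holding=E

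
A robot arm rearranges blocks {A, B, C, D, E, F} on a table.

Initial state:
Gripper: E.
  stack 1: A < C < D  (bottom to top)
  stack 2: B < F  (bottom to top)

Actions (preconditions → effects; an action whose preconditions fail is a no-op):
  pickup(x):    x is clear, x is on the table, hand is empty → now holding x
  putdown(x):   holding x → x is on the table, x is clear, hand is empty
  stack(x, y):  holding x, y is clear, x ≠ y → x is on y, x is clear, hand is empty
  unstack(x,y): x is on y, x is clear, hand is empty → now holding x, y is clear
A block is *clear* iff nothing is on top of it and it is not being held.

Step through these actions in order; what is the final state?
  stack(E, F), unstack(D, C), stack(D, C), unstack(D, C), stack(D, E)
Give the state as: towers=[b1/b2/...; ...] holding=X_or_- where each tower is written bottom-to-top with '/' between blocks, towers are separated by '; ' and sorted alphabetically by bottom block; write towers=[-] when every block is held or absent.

step 1 (stack(E, F)): towers=[A/C/D; B/F/E] holding=-
step 2 (unstack(D, C)): towers=[A/C; B/F/E] holding=D
step 3 (stack(D, C)): towers=[A/C/D; B/F/E] holding=-
step 4 (unstack(D, C)): towers=[A/C; B/F/E] holding=D
step 5 (stack(D, E)): towers=[A/C; B/F/E/D] holding=-

towers=[A/C; B/F/E/D] holding=-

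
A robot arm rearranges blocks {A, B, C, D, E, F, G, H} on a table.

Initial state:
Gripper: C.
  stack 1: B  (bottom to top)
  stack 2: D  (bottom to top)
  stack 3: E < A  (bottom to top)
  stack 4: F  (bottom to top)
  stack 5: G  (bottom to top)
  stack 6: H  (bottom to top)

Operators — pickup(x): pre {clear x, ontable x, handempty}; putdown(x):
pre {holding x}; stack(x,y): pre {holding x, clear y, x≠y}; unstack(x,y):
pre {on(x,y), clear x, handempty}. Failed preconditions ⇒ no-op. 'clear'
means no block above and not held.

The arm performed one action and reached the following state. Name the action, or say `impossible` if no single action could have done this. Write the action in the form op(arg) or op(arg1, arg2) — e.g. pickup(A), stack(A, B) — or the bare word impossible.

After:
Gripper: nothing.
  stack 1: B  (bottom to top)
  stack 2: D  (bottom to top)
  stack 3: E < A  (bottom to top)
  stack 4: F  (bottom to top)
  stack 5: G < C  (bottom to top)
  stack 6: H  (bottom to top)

target: towers=[B; D; E/A; F; G/C; H] holding=-
        putdown(C) → towers=[B; C; D; E/A; F; G; H] holding=-
       stack(C, G) → towers=[B; D; E/A; F; G/C; H] holding=-  ← match
       stack(C, A) → towers=[B; D; E/A/C; F; G; H] holding=-
       stack(C, H) → towers=[B; D; E/A; F; G; H/C] holding=-
       stack(C, B) → towers=[B/C; D; E/A; F; G; H] holding=-
       stack(C, F) → towers=[B; D; E/A; F/C; G; H] holding=-
       stack(C, D) → towers=[B; D/C; E/A; F; G; H] holding=-

stack(C, G)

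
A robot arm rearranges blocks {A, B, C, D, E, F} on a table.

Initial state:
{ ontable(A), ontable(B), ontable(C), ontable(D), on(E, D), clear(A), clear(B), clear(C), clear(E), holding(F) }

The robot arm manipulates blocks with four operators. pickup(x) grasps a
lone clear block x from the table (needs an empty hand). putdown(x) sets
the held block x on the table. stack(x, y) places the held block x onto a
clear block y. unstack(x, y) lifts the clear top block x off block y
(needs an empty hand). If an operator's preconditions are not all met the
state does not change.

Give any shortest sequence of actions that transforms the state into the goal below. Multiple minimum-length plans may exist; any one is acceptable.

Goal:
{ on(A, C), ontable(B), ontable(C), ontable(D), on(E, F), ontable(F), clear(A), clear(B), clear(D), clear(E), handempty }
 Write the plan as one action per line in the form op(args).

step 1 (putdown(F)): towers=[A; B; C; D/E; F] holding=-
step 2 (pickup(A)): towers=[B; C; D/E; F] holding=A
step 3 (stack(A, C)): towers=[B; C/A; D/E; F] holding=-
step 4 (unstack(E, D)): towers=[B; C/A; D; F] holding=E
step 5 (stack(E, F)): towers=[B; C/A; D; F/E] holding=-
goal check: towers=[B; C/A; D; F/E] holding=- — reached (length 5, optimal by BFS)

putdown(F)
pickup(A)
stack(A, C)
unstack(E, D)
stack(E, F)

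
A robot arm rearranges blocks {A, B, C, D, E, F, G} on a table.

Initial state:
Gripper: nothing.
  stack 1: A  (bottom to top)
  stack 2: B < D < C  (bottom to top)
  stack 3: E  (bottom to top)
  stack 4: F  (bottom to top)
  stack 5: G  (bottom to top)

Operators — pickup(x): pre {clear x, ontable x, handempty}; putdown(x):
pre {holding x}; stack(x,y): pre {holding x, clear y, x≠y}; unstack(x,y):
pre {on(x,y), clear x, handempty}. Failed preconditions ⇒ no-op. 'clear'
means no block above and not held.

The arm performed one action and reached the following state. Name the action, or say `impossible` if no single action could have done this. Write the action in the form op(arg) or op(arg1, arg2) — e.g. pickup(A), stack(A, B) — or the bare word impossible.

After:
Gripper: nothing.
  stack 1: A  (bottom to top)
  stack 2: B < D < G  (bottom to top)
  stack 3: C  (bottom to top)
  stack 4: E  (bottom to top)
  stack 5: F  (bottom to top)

target: towers=[A; B/D/G; C; E; F] holding=-
         pickup(F) → towers=[A; B/D/C; E; G] holding=F
         pickup(G) → towers=[A; B/D/C; E; F] holding=G
         pickup(A) → towers=[B/D/C; E; F; G] holding=A
         pickup(E) → towers=[A; B/D/C; F; G] holding=E
     unstack(C, D) → towers=[A; B/D; E; F; G] holding=C
none of the 5 applicable actions match → impossible

impossible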